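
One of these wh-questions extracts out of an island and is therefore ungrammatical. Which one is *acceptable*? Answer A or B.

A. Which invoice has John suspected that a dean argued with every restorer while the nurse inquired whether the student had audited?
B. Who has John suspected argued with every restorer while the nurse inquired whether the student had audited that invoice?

B

In A, the wh-phrase is extracted from inside an adjunct island (introduced by "while"), which blocks movement.
In B, the extraction path crosses only that-complement boundaries, which are transparent.
So B is grammatical.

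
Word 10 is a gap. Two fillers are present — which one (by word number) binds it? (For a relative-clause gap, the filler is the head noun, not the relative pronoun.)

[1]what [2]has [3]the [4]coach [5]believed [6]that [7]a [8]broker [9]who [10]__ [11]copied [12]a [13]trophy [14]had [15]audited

The marked gap is inside the relative clause, the subject of "copied".
Its filler is the head noun "broker" (via "who"), at word 8.
(The other dependency links word 1 to a gap after word 15.)

8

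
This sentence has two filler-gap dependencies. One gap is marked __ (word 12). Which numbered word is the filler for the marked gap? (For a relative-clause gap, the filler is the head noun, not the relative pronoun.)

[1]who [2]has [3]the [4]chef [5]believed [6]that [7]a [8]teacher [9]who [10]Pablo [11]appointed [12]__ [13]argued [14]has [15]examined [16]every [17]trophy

The marked gap is inside the relative clause, the direct object of "appointed".
Its filler is the head noun "teacher" (via "who"), at word 8.
(The other dependency links word 1 to a gap after word 13.)

8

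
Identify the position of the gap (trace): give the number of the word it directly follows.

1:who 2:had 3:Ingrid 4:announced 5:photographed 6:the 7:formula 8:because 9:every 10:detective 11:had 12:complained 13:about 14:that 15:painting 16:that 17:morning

The displaced element is "who" (word 1).
It is linked across 1 clause boundary (Ø).
It functions as the subject of "photographed", so the gap sits immediately after word 4 ("announced").
Base order: Ingrid had announced that who photographed the formula because every detective had complained about that painting that morning.

4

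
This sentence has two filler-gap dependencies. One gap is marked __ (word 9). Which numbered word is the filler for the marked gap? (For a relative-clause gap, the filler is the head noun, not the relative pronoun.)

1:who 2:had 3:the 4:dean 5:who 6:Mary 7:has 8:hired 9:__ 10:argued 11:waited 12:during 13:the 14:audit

4

The marked gap is inside the relative clause, the direct object of "hired".
Its filler is the head noun "dean" (via "who"), at word 4.
(The other dependency links word 1 to a gap after word 10.)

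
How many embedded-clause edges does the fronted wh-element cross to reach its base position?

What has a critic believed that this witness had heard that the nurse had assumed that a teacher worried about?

3

"what" is extracted from the PP object of "worried".
Boundaries crossed, outermost first: [that], [that], [that] — 3 in total.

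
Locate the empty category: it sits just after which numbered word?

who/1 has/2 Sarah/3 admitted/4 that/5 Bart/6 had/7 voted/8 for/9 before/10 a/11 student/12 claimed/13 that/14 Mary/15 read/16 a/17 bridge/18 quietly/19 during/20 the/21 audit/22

The displaced element is "who" (word 1).
It is linked across 1 clause boundary (that).
It functions as the object of the preposition "for" of "voted", so the gap sits immediately after word 9 ("for").
Base order: Sarah has admitted that Bart had voted for who before a student claimed that Mary read a bridge quietly during the audit.

9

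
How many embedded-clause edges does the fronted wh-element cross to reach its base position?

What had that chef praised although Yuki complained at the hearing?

0

"what" originates inside the matrix clause — no clause boundary is crossed.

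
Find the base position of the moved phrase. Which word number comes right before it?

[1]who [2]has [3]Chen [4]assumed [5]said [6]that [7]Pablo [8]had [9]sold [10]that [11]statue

The displaced element is "who" (word 1).
It is linked across 1 clause boundary (Ø).
It functions as the subject of "said", so the gap sits immediately after word 4 ("assumed").
Base order: Chen has assumed that who said that Pablo had sold that statue.

4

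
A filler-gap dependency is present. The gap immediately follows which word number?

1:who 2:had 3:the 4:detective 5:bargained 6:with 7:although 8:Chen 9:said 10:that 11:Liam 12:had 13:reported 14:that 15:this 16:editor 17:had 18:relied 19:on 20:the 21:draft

6

The displaced element is "who" (word 1).
It functions as the object of the preposition "with" of "bargained", so the gap sits immediately after word 6 ("with").
Base order: The detective had bargained with who although Chen said that Liam had reported that this editor had relied on the draft.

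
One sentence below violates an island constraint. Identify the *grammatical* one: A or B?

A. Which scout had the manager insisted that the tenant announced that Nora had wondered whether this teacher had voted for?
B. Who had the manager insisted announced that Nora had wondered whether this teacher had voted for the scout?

B

In A, the wh-phrase is extracted from inside a wh-island (introduced by "whether"), which blocks movement.
In B, the extraction path crosses only that-complement boundaries, which are transparent.
So B is grammatical.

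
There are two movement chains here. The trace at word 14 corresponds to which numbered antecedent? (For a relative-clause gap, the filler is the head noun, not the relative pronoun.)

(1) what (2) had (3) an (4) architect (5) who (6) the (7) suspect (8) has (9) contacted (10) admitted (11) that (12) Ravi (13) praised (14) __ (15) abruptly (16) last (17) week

The marked gap is the direct object of "praised".
Its filler is the fronted wh-phrase "what", at word 1.
(The other dependency links word 4 to a gap after word 9.)

1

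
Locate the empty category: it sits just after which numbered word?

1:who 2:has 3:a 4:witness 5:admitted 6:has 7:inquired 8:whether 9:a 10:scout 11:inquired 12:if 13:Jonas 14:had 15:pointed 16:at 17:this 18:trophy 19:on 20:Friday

The displaced element is "who" (word 1).
It is linked across 1 clause boundary (Ø).
It functions as the subject of "inquired", so the gap sits immediately after word 5 ("admitted").
Base order: A witness has admitted that who has inquired whether a scout inquired if Jonas had pointed at this trophy on Friday.

5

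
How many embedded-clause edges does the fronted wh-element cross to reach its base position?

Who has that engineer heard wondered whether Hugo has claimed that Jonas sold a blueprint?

"who" is extracted from the subject of "wondered".
Boundaries crossed, outermost first: [Ø] — 1 in total.

1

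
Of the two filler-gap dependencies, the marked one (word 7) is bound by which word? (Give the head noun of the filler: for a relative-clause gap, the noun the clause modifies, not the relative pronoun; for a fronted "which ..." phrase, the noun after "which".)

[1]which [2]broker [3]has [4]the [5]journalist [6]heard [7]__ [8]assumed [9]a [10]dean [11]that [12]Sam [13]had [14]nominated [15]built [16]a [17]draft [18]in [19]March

2

The marked gap is the subject of "assumed".
Its filler is the fronted wh-phrase "which broker", at word 2.
(The other dependency links word 10 to a gap after word 14.)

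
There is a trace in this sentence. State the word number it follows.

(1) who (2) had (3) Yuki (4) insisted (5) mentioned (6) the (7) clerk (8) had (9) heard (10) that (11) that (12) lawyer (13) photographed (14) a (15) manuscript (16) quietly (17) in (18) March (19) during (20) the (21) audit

The displaced element is "who" (word 1).
It is linked across 1 clause boundary (Ø).
It functions as the subject of "mentioned", so the gap sits immediately after word 4 ("insisted").
Base order: Yuki had insisted that who mentioned the clerk had heard that that lawyer photographed a manuscript quietly in March during the audit.

4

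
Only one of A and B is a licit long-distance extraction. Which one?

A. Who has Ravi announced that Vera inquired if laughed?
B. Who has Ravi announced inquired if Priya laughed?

In A, the wh-phrase is extracted from inside a wh-island (introduced by "if"), which blocks movement.
In B, the extraction path crosses only that-complement boundaries, which are transparent.
So B is grammatical.

B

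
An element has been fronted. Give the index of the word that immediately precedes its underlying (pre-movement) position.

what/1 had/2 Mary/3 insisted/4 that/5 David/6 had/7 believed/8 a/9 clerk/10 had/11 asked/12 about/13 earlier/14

13

The displaced element is "what" (word 1).
It is linked across 2 clause boundaries (that → Ø).
It functions as the object of the preposition "about" of "asked", so the gap sits immediately after word 13 ("about").
Base order: Mary had insisted that David had believed a clerk had asked about what earlier.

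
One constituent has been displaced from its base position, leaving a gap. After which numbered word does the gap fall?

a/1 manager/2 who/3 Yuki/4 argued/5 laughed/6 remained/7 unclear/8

5

The displaced element is "a manager" (word 2).
It is linked across 1 clause boundary (Ø).
It functions as the subject of "laughed", so the gap sits immediately after word 5 ("argued").
Base order: Yuki argued a manager laughed.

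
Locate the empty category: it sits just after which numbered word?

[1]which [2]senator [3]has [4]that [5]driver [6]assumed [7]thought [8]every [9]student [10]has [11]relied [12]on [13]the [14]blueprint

The displaced element is "which senator" (word 2).
It is linked across 1 clause boundary (Ø).
It functions as the subject of "thought", so the gap sits immediately after word 6 ("assumed").
Base order: That driver has assumed that which senator thought every student has relied on the blueprint.

6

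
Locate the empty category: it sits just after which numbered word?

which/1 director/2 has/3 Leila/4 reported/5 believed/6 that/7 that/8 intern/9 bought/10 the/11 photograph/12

The displaced element is "which director" (word 2).
It is linked across 1 clause boundary (Ø).
It functions as the subject of "believed", so the gap sits immediately after word 5 ("reported").
Base order: Leila has reported that which director believed that that intern bought the photograph.

5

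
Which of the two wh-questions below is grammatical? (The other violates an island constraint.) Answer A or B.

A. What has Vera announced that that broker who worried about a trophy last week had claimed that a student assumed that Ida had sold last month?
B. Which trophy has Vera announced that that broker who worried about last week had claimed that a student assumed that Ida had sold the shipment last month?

In B, the wh-phrase is extracted from inside a complex-NP island (relative clause) (introduced by "who"), which blocks movement.
In A, the extraction path crosses only that-complement boundaries, which are transparent.
So A is grammatical.

A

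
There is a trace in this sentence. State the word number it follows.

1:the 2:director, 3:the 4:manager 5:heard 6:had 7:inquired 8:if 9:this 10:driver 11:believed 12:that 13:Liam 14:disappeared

5

The displaced element is "the director" (word 2).
It is linked across 1 clause boundary (Ø).
It functions as the subject of "inquired", so the gap sits immediately after word 5 ("heard").
Base order: The manager heard that the director had inquired if this driver believed that Liam disappeared.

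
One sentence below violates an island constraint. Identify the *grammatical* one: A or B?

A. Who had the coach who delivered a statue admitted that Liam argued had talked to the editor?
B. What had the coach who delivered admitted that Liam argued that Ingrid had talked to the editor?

A

In B, the wh-phrase is extracted from inside a complex-NP island (relative clause) (introduced by "who"), which blocks movement.
In A, the extraction path crosses only that-complement boundaries, which are transparent.
So A is grammatical.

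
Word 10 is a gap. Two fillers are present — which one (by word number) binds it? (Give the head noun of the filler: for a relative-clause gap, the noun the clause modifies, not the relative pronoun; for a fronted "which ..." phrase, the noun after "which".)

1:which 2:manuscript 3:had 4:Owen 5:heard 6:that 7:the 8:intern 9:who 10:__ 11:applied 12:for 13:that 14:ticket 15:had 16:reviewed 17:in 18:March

8

The marked gap is inside the relative clause, the subject of "applied".
Its filler is the head noun "intern" (via "who"), at word 8.
(The other dependency links word 2 to a gap after word 16.)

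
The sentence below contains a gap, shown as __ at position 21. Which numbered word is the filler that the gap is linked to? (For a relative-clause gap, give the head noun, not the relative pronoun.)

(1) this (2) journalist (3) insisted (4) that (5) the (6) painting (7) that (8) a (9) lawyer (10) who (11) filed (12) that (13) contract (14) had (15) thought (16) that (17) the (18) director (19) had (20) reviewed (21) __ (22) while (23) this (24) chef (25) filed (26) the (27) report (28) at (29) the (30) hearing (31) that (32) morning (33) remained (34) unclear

The gap at 21 is the object of "reviewed", inside a relative clause.
The relative pronoun is "that" (word 7); it is bound by the head noun immediately before it.
Its filler is the head noun "painting", at word 6.

6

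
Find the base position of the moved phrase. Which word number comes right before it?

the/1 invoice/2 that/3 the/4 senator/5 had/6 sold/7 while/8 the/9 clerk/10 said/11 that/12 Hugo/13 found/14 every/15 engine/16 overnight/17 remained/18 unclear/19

7

The displaced element is "the invoice" (word 2).
It functions as the direct object of "sold", so the gap sits immediately after word 7 ("sold").
Base order: The senator had sold the invoice while the clerk said that Hugo found every engine overnight.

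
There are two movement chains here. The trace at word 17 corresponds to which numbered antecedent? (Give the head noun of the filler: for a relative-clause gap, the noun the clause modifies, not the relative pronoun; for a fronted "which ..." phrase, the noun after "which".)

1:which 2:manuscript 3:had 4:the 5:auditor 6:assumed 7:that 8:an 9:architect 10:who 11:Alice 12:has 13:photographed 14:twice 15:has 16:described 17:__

The marked gap is the direct object of "described".
Its filler is the fronted wh-phrase "which manuscript", at word 2.
(The other dependency links word 9 to a gap after word 13.)

2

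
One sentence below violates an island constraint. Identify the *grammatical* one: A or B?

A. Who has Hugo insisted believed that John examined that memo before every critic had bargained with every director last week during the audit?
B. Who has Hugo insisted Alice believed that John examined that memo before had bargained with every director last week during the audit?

In B, the wh-phrase is extracted from inside an adjunct island (introduced by "before"), which blocks movement.
In A, the extraction path crosses only that-complement boundaries, which are transparent.
So A is grammatical.

A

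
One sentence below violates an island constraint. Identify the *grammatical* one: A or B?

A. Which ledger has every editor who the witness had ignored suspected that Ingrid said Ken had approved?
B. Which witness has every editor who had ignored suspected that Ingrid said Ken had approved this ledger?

A

In B, the wh-phrase is extracted from inside a complex-NP island (relative clause) (introduced by "who"), which blocks movement.
In A, the extraction path crosses only that-complement boundaries, which are transparent.
So A is grammatical.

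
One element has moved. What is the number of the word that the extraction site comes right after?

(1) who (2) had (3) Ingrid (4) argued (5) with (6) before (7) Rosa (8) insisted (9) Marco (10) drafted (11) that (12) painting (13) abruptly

5

The displaced element is "who" (word 1).
It functions as the object of the preposition "with" of "argued", so the gap sits immediately after word 5 ("with").
Base order: Ingrid had argued with who before Rosa insisted Marco drafted that painting abruptly.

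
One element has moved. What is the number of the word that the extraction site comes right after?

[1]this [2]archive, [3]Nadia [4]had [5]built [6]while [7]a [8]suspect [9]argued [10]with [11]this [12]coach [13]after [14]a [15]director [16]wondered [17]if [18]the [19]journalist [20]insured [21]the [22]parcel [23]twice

5

The displaced element is "this archive" (word 2).
It functions as the direct object of "built", so the gap sits immediately after word 5 ("built").
Base order: Nadia had built this archive while a suspect argued with this coach after a director wondered if the journalist insured the parcel twice.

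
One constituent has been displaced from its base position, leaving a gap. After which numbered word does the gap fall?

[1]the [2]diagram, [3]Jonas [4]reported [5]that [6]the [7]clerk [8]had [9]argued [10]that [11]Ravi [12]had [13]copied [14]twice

13

The displaced element is "the diagram" (word 2).
It is linked across 2 clause boundaries (that → that).
It functions as the direct object of "copied", so the gap sits immediately after word 13 ("copied").
Base order: Jonas reported that the clerk had argued that Ravi had copied the diagram twice.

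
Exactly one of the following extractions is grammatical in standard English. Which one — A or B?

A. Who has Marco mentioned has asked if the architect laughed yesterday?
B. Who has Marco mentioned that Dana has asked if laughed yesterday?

A

In B, the wh-phrase is extracted from inside a wh-island (introduced by "if"), which blocks movement.
In A, the extraction path crosses only that-complement boundaries, which are transparent.
So A is grammatical.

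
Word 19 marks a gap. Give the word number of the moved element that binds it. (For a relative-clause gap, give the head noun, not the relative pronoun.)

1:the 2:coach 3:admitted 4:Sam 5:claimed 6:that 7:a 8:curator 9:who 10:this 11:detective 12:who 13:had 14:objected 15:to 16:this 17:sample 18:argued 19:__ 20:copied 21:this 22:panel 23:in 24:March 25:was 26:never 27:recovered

The gap at 19 is the subject of "copied", inside a relative clause.
The relative pronoun is "who" (word 9); it is bound by the head noun immediately before it.
Its filler is the head noun "curator", at word 8.

8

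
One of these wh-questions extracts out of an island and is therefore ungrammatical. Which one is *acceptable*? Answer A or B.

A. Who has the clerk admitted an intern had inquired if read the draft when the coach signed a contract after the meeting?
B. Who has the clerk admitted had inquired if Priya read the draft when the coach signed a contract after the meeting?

In A, the wh-phrase is extracted from inside a wh-island (introduced by "if"), which blocks movement.
In B, the extraction path crosses only that-complement boundaries, which are transparent.
So B is grammatical.

B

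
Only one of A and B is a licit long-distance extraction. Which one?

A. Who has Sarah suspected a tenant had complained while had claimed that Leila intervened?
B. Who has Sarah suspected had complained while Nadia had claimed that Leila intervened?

In A, the wh-phrase is extracted from inside an adjunct island (introduced by "while"), which blocks movement.
In B, the extraction path crosses only that-complement boundaries, which are transparent.
So B is grammatical.

B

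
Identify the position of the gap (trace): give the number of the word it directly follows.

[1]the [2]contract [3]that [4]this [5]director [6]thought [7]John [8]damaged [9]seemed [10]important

8

The displaced element is "the contract" (word 2).
It is linked across 1 clause boundary (Ø).
It functions as the direct object of "damaged", so the gap sits immediately after word 8 ("damaged").
Base order: This director thought John damaged the contract.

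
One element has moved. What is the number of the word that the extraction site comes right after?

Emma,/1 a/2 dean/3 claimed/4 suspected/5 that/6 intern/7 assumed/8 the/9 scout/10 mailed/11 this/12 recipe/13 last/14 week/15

4

The displaced element is "Emma" (word 1).
It is linked across 1 clause boundary (Ø).
It functions as the subject of "suspected", so the gap sits immediately after word 4 ("claimed").
Base order: A dean claimed that Emma suspected that intern assumed the scout mailed this recipe last week.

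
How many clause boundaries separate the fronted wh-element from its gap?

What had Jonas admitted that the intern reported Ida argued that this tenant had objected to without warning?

"what" is extracted from the PP object of "objected".
Boundaries crossed, outermost first: [that], [Ø], [that] — 3 in total.

3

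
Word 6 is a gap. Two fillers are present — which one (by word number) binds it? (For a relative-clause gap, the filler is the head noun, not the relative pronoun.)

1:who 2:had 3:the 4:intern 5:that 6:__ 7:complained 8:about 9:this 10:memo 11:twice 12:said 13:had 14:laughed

4

The marked gap is inside the relative clause, the subject of "complained".
Its filler is the head noun "intern" (via "that"), at word 4.
(The other dependency links word 1 to a gap after word 12.)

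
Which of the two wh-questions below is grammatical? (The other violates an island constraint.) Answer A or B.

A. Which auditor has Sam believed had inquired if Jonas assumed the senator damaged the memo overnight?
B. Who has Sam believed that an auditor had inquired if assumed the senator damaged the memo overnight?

In B, the wh-phrase is extracted from inside a wh-island (introduced by "if"), which blocks movement.
In A, the extraction path crosses only that-complement boundaries, which are transparent.
So A is grammatical.

A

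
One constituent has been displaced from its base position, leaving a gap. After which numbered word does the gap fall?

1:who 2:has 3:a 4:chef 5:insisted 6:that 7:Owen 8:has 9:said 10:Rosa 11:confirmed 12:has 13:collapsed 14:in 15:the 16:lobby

The displaced element is "who" (word 1).
It is linked across 3 clause boundaries (that → Ø → Ø).
It functions as the subject of "collapsed", so the gap sits immediately after word 11 ("confirmed").
Base order: A chef has insisted that Owen has said Rosa confirmed that who has collapsed in the lobby.

11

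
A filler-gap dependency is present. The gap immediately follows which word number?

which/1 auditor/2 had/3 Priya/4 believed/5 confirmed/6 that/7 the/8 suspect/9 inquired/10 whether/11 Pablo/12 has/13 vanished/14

5

The displaced element is "which auditor" (word 2).
It is linked across 1 clause boundary (Ø).
It functions as the subject of "confirmed", so the gap sits immediately after word 5 ("believed").
Base order: Priya had believed that which auditor confirmed that the suspect inquired whether Pablo has vanished.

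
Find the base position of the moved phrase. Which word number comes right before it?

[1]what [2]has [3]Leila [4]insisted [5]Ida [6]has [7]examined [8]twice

7

The displaced element is "what" (word 1).
It is linked across 1 clause boundary (Ø).
It functions as the direct object of "examined", so the gap sits immediately after word 7 ("examined").
Base order: Leila has insisted Ida has examined what twice.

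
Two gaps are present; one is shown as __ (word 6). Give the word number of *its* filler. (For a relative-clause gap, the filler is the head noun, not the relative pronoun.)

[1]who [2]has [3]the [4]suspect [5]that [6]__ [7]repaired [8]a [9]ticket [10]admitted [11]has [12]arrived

4

The marked gap is inside the relative clause, the subject of "repaired".
Its filler is the head noun "suspect" (via "that"), at word 4.
(The other dependency links word 1 to a gap after word 10.)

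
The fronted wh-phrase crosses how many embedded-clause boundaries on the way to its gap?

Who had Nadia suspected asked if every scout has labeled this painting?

1

"who" is extracted from the subject of "asked".
Boundaries crossed, outermost first: [Ø] — 1 in total.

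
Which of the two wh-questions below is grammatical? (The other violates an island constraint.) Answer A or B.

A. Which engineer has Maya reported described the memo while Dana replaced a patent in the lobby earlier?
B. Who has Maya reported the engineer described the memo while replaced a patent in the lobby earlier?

In B, the wh-phrase is extracted from inside an adjunct island (introduced by "while"), which blocks movement.
In A, the extraction path crosses only that-complement boundaries, which are transparent.
So A is grammatical.

A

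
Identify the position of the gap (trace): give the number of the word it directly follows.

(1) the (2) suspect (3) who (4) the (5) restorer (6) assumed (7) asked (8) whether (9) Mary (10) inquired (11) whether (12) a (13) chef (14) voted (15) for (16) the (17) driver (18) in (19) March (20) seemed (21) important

The displaced element is "the suspect" (word 2).
It is linked across 1 clause boundary (Ø).
It functions as the subject of "asked", so the gap sits immediately after word 6 ("assumed").
Base order: The restorer assumed that the suspect asked whether Mary inquired whether a chef voted for the driver in March.

6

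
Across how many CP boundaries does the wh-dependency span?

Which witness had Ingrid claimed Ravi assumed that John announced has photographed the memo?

"which witness" is extracted from the subject of "photographed".
Boundaries crossed, outermost first: [Ø], [that], [Ø] — 3 in total.

3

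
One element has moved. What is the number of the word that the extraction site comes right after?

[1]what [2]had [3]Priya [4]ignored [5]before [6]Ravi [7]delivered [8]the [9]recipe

4

The displaced element is "what" (word 1).
It functions as the direct object of "ignored", so the gap sits immediately after word 4 ("ignored").
Base order: Priya had ignored what before Ravi delivered the recipe.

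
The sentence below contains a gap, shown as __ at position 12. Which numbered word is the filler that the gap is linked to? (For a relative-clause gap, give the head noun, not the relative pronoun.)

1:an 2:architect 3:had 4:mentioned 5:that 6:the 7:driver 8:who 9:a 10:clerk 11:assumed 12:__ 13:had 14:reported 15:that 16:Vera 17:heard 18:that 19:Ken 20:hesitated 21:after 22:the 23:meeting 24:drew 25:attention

7

The gap at 12 is the subject of "reported", inside a relative clause.
The relative pronoun is "who" (word 8); it is bound by the head noun immediately before it.
Its filler is the head noun "driver", at word 7.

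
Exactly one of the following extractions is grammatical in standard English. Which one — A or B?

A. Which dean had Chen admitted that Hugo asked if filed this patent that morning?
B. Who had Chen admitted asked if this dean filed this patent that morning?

In A, the wh-phrase is extracted from inside a wh-island (introduced by "if"), which blocks movement.
In B, the extraction path crosses only that-complement boundaries, which are transparent.
So B is grammatical.

B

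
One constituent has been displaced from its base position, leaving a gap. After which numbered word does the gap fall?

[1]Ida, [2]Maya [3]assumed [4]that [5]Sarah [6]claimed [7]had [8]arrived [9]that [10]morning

The displaced element is "Ida" (word 1).
It is linked across 2 clause boundaries (that → Ø).
It functions as the subject of "arrived", so the gap sits immediately after word 6 ("claimed").
Base order: Maya assumed that Sarah claimed that Ida had arrived that morning.

6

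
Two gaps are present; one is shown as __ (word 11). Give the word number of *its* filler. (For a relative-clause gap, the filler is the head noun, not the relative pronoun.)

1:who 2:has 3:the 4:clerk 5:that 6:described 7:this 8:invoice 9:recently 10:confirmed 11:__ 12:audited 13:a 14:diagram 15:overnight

The marked gap is the subject of "audited".
Its filler is the fronted wh-phrase "who", at word 1.
(The other dependency links word 4 to a gap after word 5.)

1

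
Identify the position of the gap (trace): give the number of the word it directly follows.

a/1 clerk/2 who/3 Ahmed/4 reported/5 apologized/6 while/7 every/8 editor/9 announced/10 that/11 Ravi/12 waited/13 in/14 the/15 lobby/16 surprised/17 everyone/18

5

The displaced element is "a clerk" (word 2).
It is linked across 1 clause boundary (Ø).
It functions as the subject of "apologized", so the gap sits immediately after word 5 ("reported").
Base order: Ahmed reported that a clerk apologized while every editor announced that Ravi waited in the lobby.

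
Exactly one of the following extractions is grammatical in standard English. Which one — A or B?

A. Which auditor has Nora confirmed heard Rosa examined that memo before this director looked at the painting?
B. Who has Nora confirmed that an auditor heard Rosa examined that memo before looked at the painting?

A

In B, the wh-phrase is extracted from inside an adjunct island (introduced by "before"), which blocks movement.
In A, the extraction path crosses only that-complement boundaries, which are transparent.
So A is grammatical.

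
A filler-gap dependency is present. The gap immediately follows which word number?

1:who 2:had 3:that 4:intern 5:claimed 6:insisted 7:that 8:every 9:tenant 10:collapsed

The displaced element is "who" (word 1).
It is linked across 1 clause boundary (Ø).
It functions as the subject of "insisted", so the gap sits immediately after word 5 ("claimed").
Base order: That intern had claimed who insisted that every tenant collapsed.

5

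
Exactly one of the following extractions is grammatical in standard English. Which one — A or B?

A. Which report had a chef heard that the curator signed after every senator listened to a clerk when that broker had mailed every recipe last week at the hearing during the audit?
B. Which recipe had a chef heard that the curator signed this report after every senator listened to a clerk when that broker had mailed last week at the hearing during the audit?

In B, the wh-phrase is extracted from inside an adjunct island (introduced by "after"), which blocks movement.
In A, the extraction path crosses only that-complement boundaries, which are transparent.
So A is grammatical.

A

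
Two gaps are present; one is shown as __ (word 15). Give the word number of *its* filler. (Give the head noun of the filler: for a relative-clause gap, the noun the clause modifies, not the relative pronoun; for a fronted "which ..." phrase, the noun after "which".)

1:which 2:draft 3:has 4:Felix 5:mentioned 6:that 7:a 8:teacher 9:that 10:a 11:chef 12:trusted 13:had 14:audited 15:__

2

The marked gap is the direct object of "audited".
Its filler is the fronted wh-phrase "which draft", at word 2.
(The other dependency links word 8 to a gap after word 12.)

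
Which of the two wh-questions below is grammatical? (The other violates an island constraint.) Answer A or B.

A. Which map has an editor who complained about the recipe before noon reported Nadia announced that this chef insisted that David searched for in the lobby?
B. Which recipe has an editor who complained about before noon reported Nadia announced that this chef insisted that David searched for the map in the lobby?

In B, the wh-phrase is extracted from inside a complex-NP island (relative clause) (introduced by "who"), which blocks movement.
In A, the extraction path crosses only that-complement boundaries, which are transparent.
So A is grammatical.

A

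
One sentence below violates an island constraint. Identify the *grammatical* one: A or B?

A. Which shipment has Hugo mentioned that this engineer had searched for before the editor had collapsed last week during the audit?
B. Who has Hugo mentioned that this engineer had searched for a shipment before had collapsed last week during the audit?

In B, the wh-phrase is extracted from inside an adjunct island (introduced by "before"), which blocks movement.
In A, the extraction path crosses only that-complement boundaries, which are transparent.
So A is grammatical.

A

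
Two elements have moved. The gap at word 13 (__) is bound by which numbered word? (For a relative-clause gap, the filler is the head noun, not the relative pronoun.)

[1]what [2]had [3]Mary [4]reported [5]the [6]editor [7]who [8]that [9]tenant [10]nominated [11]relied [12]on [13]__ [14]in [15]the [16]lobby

1

The marked gap is the object of the preposition "on" of "relied".
Its filler is the fronted wh-phrase "what", at word 1.
(The other dependency links word 6 to a gap after word 10.)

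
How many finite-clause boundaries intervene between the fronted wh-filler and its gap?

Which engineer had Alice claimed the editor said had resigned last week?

2

"which engineer" is extracted from the subject of "resigned".
Boundaries crossed, outermost first: [Ø], [Ø] — 2 in total.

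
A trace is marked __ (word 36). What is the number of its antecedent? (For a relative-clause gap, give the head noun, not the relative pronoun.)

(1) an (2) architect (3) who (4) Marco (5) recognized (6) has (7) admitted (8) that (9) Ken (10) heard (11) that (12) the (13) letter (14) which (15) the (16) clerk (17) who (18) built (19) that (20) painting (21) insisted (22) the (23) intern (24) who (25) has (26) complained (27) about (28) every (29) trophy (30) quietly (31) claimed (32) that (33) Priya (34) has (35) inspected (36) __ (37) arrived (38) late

The gap at 36 is the object of "inspected", inside a relative clause.
The relative pronoun is "which" (word 14); it is bound by the head noun immediately before it.
Its filler is the head noun "letter", at word 13.

13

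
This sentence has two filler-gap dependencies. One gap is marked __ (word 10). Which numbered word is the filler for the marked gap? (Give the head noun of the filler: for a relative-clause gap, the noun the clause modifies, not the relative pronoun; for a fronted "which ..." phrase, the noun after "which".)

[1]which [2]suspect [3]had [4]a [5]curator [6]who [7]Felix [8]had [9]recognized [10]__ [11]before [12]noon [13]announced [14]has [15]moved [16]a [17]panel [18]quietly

The marked gap is inside the relative clause, the direct object of "recognized".
Its filler is the head noun "curator" (via "who"), at word 5.
(The other dependency links word 2 to a gap after word 13.)

5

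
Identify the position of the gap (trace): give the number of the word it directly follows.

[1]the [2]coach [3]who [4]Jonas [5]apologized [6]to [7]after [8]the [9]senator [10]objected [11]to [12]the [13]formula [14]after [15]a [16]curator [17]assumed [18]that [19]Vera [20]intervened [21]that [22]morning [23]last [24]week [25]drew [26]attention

The displaced element is "the coach" (word 2).
It functions as the object of the preposition "to" of "apologized", so the gap sits immediately after word 6 ("to").
Base order: Jonas apologized to the coach after the senator objected to the formula after a curator assumed that Vera intervened that morning last week.

6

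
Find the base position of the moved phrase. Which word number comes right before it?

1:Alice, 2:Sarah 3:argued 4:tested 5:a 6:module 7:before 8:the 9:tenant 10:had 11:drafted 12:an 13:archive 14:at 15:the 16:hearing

The displaced element is "Alice" (word 1).
It is linked across 1 clause boundary (Ø).
It functions as the subject of "tested", so the gap sits immediately after word 3 ("argued").
Base order: Sarah argued that Alice tested a module before the tenant had drafted an archive at the hearing.

3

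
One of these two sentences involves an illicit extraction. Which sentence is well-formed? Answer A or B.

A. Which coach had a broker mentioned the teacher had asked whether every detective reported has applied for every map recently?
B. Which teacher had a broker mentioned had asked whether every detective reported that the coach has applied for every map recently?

In A, the wh-phrase is extracted from inside a wh-island (introduced by "whether"), which blocks movement.
In B, the extraction path crosses only that-complement boundaries, which are transparent.
So B is grammatical.

B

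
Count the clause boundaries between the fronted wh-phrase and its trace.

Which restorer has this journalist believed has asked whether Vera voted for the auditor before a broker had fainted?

"which restorer" is extracted from the subject of "asked".
Boundaries crossed, outermost first: [Ø] — 1 in total.

1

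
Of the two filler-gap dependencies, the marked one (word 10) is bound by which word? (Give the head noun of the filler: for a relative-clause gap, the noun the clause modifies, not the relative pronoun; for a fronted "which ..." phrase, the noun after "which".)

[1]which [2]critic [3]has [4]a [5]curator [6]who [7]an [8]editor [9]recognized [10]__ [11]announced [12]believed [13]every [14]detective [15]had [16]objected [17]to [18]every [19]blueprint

The marked gap is inside the relative clause, the direct object of "recognized".
Its filler is the head noun "curator" (via "who"), at word 5.
(The other dependency links word 2 to a gap after word 11.)

5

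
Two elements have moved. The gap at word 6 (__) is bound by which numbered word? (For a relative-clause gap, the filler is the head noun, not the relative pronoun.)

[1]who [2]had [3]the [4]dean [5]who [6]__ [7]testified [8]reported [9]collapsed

The marked gap is inside the relative clause, the subject of "testified".
Its filler is the head noun "dean" (via "who"), at word 4.
(The other dependency links word 1 to a gap after word 8.)

4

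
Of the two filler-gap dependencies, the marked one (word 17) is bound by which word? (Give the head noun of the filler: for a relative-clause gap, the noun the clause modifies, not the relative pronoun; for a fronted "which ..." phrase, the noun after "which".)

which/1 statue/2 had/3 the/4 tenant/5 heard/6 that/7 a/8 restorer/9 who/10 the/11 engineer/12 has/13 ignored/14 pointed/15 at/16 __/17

2

The marked gap is the object of the preposition "at" of "pointed".
Its filler is the fronted wh-phrase "which statue", at word 2.
(The other dependency links word 9 to a gap after word 14.)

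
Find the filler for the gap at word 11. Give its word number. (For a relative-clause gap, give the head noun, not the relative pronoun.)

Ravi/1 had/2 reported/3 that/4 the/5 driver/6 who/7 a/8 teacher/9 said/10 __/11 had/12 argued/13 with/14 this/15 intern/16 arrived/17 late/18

The gap at 11 is the subject of "argued", inside a relative clause.
The relative pronoun is "who" (word 7); it is bound by the head noun immediately before it.
Its filler is the head noun "driver", at word 6.

6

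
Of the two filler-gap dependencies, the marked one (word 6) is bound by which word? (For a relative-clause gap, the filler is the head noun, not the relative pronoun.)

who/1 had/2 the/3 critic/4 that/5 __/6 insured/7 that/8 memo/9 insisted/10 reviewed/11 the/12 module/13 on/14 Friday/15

The marked gap is inside the relative clause, the subject of "insured".
Its filler is the head noun "critic" (via "that"), at word 4.
(The other dependency links word 1 to a gap after word 10.)

4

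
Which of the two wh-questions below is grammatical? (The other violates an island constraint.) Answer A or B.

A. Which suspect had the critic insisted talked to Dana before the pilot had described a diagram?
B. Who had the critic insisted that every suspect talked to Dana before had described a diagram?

In B, the wh-phrase is extracted from inside an adjunct island (introduced by "before"), which blocks movement.
In A, the extraction path crosses only that-complement boundaries, which are transparent.
So A is grammatical.

A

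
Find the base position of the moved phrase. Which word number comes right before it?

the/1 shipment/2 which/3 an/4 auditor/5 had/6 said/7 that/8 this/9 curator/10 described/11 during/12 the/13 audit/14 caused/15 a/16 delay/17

11

The displaced element is "the shipment" (word 2).
It is linked across 1 clause boundary (that).
It functions as the direct object of "described", so the gap sits immediately after word 11 ("described").
Base order: An auditor had said that this curator described the shipment during the audit.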